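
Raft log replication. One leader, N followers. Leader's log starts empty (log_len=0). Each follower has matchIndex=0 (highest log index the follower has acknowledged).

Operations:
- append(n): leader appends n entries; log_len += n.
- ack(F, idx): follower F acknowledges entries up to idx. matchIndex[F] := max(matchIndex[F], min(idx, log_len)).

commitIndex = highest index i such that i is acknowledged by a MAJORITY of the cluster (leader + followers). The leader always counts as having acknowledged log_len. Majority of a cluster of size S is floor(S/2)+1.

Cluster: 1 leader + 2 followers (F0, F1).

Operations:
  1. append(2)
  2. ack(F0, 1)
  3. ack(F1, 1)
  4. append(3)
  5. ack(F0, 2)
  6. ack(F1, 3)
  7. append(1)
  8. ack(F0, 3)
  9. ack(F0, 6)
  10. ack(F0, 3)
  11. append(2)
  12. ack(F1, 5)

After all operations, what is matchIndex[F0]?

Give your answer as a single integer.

Answer: 6

Derivation:
Op 1: append 2 -> log_len=2
Op 2: F0 acks idx 1 -> match: F0=1 F1=0; commitIndex=1
Op 3: F1 acks idx 1 -> match: F0=1 F1=1; commitIndex=1
Op 4: append 3 -> log_len=5
Op 5: F0 acks idx 2 -> match: F0=2 F1=1; commitIndex=2
Op 6: F1 acks idx 3 -> match: F0=2 F1=3; commitIndex=3
Op 7: append 1 -> log_len=6
Op 8: F0 acks idx 3 -> match: F0=3 F1=3; commitIndex=3
Op 9: F0 acks idx 6 -> match: F0=6 F1=3; commitIndex=6
Op 10: F0 acks idx 3 -> match: F0=6 F1=3; commitIndex=6
Op 11: append 2 -> log_len=8
Op 12: F1 acks idx 5 -> match: F0=6 F1=5; commitIndex=6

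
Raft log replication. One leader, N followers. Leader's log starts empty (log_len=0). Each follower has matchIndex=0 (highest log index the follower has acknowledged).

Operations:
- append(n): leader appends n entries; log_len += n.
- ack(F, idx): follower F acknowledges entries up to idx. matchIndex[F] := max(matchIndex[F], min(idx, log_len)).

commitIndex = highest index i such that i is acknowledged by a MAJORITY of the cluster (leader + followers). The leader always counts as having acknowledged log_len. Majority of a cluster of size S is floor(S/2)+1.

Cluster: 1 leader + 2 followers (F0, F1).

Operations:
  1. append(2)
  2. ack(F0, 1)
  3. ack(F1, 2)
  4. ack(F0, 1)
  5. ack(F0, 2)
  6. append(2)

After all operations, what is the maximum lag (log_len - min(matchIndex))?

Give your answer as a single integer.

Op 1: append 2 -> log_len=2
Op 2: F0 acks idx 1 -> match: F0=1 F1=0; commitIndex=1
Op 3: F1 acks idx 2 -> match: F0=1 F1=2; commitIndex=2
Op 4: F0 acks idx 1 -> match: F0=1 F1=2; commitIndex=2
Op 5: F0 acks idx 2 -> match: F0=2 F1=2; commitIndex=2
Op 6: append 2 -> log_len=4

Answer: 2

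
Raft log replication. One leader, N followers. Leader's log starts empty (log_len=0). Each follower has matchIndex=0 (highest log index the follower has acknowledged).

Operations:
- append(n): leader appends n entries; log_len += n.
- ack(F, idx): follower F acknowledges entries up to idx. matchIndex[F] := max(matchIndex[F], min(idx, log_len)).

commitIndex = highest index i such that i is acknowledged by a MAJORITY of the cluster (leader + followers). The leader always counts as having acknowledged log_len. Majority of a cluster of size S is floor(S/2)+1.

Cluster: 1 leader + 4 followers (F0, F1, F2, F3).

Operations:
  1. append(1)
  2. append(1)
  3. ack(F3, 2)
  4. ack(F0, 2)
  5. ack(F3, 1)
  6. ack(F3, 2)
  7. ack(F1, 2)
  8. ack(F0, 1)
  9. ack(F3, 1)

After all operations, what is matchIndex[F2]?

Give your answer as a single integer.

Op 1: append 1 -> log_len=1
Op 2: append 1 -> log_len=2
Op 3: F3 acks idx 2 -> match: F0=0 F1=0 F2=0 F3=2; commitIndex=0
Op 4: F0 acks idx 2 -> match: F0=2 F1=0 F2=0 F3=2; commitIndex=2
Op 5: F3 acks idx 1 -> match: F0=2 F1=0 F2=0 F3=2; commitIndex=2
Op 6: F3 acks idx 2 -> match: F0=2 F1=0 F2=0 F3=2; commitIndex=2
Op 7: F1 acks idx 2 -> match: F0=2 F1=2 F2=0 F3=2; commitIndex=2
Op 8: F0 acks idx 1 -> match: F0=2 F1=2 F2=0 F3=2; commitIndex=2
Op 9: F3 acks idx 1 -> match: F0=2 F1=2 F2=0 F3=2; commitIndex=2

Answer: 0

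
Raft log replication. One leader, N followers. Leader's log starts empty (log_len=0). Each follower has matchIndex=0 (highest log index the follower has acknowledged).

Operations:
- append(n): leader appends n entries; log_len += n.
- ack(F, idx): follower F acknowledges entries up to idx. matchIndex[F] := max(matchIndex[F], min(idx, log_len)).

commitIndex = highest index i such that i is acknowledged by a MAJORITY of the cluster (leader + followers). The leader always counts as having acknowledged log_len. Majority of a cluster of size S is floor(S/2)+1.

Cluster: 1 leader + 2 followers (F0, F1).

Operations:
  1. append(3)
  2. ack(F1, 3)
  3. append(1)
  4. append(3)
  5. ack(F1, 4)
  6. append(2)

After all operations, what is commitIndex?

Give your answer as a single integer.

Answer: 4

Derivation:
Op 1: append 3 -> log_len=3
Op 2: F1 acks idx 3 -> match: F0=0 F1=3; commitIndex=3
Op 3: append 1 -> log_len=4
Op 4: append 3 -> log_len=7
Op 5: F1 acks idx 4 -> match: F0=0 F1=4; commitIndex=4
Op 6: append 2 -> log_len=9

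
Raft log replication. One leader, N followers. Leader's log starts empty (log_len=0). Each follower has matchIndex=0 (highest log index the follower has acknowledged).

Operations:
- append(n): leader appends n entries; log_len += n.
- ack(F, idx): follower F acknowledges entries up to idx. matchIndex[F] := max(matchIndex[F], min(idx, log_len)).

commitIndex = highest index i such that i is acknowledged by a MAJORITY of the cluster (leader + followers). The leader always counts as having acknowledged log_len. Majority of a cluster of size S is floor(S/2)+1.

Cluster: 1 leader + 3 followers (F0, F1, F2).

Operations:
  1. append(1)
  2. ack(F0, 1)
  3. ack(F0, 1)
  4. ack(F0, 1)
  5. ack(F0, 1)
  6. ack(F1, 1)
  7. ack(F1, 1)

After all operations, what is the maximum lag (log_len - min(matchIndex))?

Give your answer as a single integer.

Answer: 1

Derivation:
Op 1: append 1 -> log_len=1
Op 2: F0 acks idx 1 -> match: F0=1 F1=0 F2=0; commitIndex=0
Op 3: F0 acks idx 1 -> match: F0=1 F1=0 F2=0; commitIndex=0
Op 4: F0 acks idx 1 -> match: F0=1 F1=0 F2=0; commitIndex=0
Op 5: F0 acks idx 1 -> match: F0=1 F1=0 F2=0; commitIndex=0
Op 6: F1 acks idx 1 -> match: F0=1 F1=1 F2=0; commitIndex=1
Op 7: F1 acks idx 1 -> match: F0=1 F1=1 F2=0; commitIndex=1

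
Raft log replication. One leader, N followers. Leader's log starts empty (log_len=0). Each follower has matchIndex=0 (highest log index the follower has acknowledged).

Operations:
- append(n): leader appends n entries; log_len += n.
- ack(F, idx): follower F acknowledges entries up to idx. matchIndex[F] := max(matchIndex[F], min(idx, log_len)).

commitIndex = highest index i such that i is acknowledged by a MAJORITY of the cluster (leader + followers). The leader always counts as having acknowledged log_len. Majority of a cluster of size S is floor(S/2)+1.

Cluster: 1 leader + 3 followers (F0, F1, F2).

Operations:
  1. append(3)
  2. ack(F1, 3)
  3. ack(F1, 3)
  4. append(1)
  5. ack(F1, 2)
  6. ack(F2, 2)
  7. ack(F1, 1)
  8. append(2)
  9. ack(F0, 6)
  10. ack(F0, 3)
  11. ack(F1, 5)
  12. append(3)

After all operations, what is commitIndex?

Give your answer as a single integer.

Answer: 5

Derivation:
Op 1: append 3 -> log_len=3
Op 2: F1 acks idx 3 -> match: F0=0 F1=3 F2=0; commitIndex=0
Op 3: F1 acks idx 3 -> match: F0=0 F1=3 F2=0; commitIndex=0
Op 4: append 1 -> log_len=4
Op 5: F1 acks idx 2 -> match: F0=0 F1=3 F2=0; commitIndex=0
Op 6: F2 acks idx 2 -> match: F0=0 F1=3 F2=2; commitIndex=2
Op 7: F1 acks idx 1 -> match: F0=0 F1=3 F2=2; commitIndex=2
Op 8: append 2 -> log_len=6
Op 9: F0 acks idx 6 -> match: F0=6 F1=3 F2=2; commitIndex=3
Op 10: F0 acks idx 3 -> match: F0=6 F1=3 F2=2; commitIndex=3
Op 11: F1 acks idx 5 -> match: F0=6 F1=5 F2=2; commitIndex=5
Op 12: append 3 -> log_len=9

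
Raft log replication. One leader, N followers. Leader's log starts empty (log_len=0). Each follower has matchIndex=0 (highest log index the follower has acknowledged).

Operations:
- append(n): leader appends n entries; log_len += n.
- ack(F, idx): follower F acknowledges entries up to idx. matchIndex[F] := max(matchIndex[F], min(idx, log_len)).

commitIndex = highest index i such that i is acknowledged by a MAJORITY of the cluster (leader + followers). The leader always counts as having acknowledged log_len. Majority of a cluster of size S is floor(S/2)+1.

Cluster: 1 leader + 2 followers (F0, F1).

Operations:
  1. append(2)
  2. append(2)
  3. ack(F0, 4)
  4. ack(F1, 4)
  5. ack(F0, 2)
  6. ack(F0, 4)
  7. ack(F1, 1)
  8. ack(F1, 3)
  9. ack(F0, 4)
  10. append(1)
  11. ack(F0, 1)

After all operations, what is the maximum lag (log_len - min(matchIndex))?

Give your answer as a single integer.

Answer: 1

Derivation:
Op 1: append 2 -> log_len=2
Op 2: append 2 -> log_len=4
Op 3: F0 acks idx 4 -> match: F0=4 F1=0; commitIndex=4
Op 4: F1 acks idx 4 -> match: F0=4 F1=4; commitIndex=4
Op 5: F0 acks idx 2 -> match: F0=4 F1=4; commitIndex=4
Op 6: F0 acks idx 4 -> match: F0=4 F1=4; commitIndex=4
Op 7: F1 acks idx 1 -> match: F0=4 F1=4; commitIndex=4
Op 8: F1 acks idx 3 -> match: F0=4 F1=4; commitIndex=4
Op 9: F0 acks idx 4 -> match: F0=4 F1=4; commitIndex=4
Op 10: append 1 -> log_len=5
Op 11: F0 acks idx 1 -> match: F0=4 F1=4; commitIndex=4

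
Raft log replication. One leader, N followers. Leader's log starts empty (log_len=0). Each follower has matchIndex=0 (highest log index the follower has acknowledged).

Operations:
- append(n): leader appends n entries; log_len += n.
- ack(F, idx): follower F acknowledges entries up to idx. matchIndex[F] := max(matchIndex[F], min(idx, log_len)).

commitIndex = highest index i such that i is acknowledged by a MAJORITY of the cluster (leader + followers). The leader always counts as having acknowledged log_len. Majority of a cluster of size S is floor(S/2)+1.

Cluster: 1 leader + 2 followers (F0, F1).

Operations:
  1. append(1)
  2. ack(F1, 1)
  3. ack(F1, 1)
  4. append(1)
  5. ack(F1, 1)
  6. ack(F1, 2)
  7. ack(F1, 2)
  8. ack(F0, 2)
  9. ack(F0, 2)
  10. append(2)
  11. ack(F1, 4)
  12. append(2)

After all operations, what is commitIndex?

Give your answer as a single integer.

Op 1: append 1 -> log_len=1
Op 2: F1 acks idx 1 -> match: F0=0 F1=1; commitIndex=1
Op 3: F1 acks idx 1 -> match: F0=0 F1=1; commitIndex=1
Op 4: append 1 -> log_len=2
Op 5: F1 acks idx 1 -> match: F0=0 F1=1; commitIndex=1
Op 6: F1 acks idx 2 -> match: F0=0 F1=2; commitIndex=2
Op 7: F1 acks idx 2 -> match: F0=0 F1=2; commitIndex=2
Op 8: F0 acks idx 2 -> match: F0=2 F1=2; commitIndex=2
Op 9: F0 acks idx 2 -> match: F0=2 F1=2; commitIndex=2
Op 10: append 2 -> log_len=4
Op 11: F1 acks idx 4 -> match: F0=2 F1=4; commitIndex=4
Op 12: append 2 -> log_len=6

Answer: 4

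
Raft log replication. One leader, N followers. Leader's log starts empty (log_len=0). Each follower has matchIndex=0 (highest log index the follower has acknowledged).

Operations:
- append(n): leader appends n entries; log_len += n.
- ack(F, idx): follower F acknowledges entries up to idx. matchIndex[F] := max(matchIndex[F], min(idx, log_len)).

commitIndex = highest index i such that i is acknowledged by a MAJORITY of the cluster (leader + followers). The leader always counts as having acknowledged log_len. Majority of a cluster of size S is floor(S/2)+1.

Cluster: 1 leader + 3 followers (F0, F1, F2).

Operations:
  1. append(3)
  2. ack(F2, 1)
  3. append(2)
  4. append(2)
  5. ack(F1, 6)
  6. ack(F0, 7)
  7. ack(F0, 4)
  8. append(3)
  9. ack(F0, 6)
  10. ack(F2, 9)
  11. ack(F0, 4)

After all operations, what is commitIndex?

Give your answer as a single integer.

Answer: 7

Derivation:
Op 1: append 3 -> log_len=3
Op 2: F2 acks idx 1 -> match: F0=0 F1=0 F2=1; commitIndex=0
Op 3: append 2 -> log_len=5
Op 4: append 2 -> log_len=7
Op 5: F1 acks idx 6 -> match: F0=0 F1=6 F2=1; commitIndex=1
Op 6: F0 acks idx 7 -> match: F0=7 F1=6 F2=1; commitIndex=6
Op 7: F0 acks idx 4 -> match: F0=7 F1=6 F2=1; commitIndex=6
Op 8: append 3 -> log_len=10
Op 9: F0 acks idx 6 -> match: F0=7 F1=6 F2=1; commitIndex=6
Op 10: F2 acks idx 9 -> match: F0=7 F1=6 F2=9; commitIndex=7
Op 11: F0 acks idx 4 -> match: F0=7 F1=6 F2=9; commitIndex=7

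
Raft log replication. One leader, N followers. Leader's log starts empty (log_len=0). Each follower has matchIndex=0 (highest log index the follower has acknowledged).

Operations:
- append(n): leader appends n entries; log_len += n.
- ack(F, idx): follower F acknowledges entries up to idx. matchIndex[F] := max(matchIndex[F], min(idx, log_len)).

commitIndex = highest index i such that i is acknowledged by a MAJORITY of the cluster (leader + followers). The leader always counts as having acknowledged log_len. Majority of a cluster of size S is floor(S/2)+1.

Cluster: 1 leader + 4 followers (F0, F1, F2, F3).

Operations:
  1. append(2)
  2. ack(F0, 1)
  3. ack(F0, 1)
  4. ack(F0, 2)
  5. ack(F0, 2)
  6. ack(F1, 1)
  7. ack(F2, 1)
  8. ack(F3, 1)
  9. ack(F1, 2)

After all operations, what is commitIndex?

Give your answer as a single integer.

Answer: 2

Derivation:
Op 1: append 2 -> log_len=2
Op 2: F0 acks idx 1 -> match: F0=1 F1=0 F2=0 F3=0; commitIndex=0
Op 3: F0 acks idx 1 -> match: F0=1 F1=0 F2=0 F3=0; commitIndex=0
Op 4: F0 acks idx 2 -> match: F0=2 F1=0 F2=0 F3=0; commitIndex=0
Op 5: F0 acks idx 2 -> match: F0=2 F1=0 F2=0 F3=0; commitIndex=0
Op 6: F1 acks idx 1 -> match: F0=2 F1=1 F2=0 F3=0; commitIndex=1
Op 7: F2 acks idx 1 -> match: F0=2 F1=1 F2=1 F3=0; commitIndex=1
Op 8: F3 acks idx 1 -> match: F0=2 F1=1 F2=1 F3=1; commitIndex=1
Op 9: F1 acks idx 2 -> match: F0=2 F1=2 F2=1 F3=1; commitIndex=2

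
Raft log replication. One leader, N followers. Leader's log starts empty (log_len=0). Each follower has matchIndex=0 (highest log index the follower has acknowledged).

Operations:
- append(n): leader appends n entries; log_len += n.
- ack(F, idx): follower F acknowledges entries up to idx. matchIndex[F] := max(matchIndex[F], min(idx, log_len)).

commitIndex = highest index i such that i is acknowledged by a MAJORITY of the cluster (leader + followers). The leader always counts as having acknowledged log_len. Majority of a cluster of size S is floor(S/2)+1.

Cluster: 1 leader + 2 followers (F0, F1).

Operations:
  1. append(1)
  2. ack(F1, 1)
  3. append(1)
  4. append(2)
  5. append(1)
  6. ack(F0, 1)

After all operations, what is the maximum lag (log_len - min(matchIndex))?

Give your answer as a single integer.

Op 1: append 1 -> log_len=1
Op 2: F1 acks idx 1 -> match: F0=0 F1=1; commitIndex=1
Op 3: append 1 -> log_len=2
Op 4: append 2 -> log_len=4
Op 5: append 1 -> log_len=5
Op 6: F0 acks idx 1 -> match: F0=1 F1=1; commitIndex=1

Answer: 4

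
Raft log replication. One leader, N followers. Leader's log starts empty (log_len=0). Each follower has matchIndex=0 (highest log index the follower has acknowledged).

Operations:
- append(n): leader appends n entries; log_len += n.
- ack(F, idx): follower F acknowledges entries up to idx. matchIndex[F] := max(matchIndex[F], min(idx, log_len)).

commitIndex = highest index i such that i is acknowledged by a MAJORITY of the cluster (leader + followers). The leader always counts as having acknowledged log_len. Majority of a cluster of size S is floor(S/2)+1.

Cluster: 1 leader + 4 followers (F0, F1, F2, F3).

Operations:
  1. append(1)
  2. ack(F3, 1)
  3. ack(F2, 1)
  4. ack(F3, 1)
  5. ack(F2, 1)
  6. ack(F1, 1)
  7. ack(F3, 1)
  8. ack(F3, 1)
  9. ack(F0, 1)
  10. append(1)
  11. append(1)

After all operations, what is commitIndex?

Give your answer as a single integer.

Op 1: append 1 -> log_len=1
Op 2: F3 acks idx 1 -> match: F0=0 F1=0 F2=0 F3=1; commitIndex=0
Op 3: F2 acks idx 1 -> match: F0=0 F1=0 F2=1 F3=1; commitIndex=1
Op 4: F3 acks idx 1 -> match: F0=0 F1=0 F2=1 F3=1; commitIndex=1
Op 5: F2 acks idx 1 -> match: F0=0 F1=0 F2=1 F3=1; commitIndex=1
Op 6: F1 acks idx 1 -> match: F0=0 F1=1 F2=1 F3=1; commitIndex=1
Op 7: F3 acks idx 1 -> match: F0=0 F1=1 F2=1 F3=1; commitIndex=1
Op 8: F3 acks idx 1 -> match: F0=0 F1=1 F2=1 F3=1; commitIndex=1
Op 9: F0 acks idx 1 -> match: F0=1 F1=1 F2=1 F3=1; commitIndex=1
Op 10: append 1 -> log_len=2
Op 11: append 1 -> log_len=3

Answer: 1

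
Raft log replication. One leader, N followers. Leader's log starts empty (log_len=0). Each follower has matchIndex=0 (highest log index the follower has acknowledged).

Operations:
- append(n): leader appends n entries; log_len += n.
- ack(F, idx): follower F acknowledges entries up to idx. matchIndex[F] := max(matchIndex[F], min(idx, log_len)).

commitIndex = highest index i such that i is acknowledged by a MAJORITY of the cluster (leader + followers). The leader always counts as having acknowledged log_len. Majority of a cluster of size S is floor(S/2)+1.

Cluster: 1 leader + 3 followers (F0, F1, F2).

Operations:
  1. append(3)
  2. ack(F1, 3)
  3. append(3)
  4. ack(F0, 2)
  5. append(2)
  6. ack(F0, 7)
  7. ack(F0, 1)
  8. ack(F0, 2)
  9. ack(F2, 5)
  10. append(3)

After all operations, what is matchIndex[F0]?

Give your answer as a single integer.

Op 1: append 3 -> log_len=3
Op 2: F1 acks idx 3 -> match: F0=0 F1=3 F2=0; commitIndex=0
Op 3: append 3 -> log_len=6
Op 4: F0 acks idx 2 -> match: F0=2 F1=3 F2=0; commitIndex=2
Op 5: append 2 -> log_len=8
Op 6: F0 acks idx 7 -> match: F0=7 F1=3 F2=0; commitIndex=3
Op 7: F0 acks idx 1 -> match: F0=7 F1=3 F2=0; commitIndex=3
Op 8: F0 acks idx 2 -> match: F0=7 F1=3 F2=0; commitIndex=3
Op 9: F2 acks idx 5 -> match: F0=7 F1=3 F2=5; commitIndex=5
Op 10: append 3 -> log_len=11

Answer: 7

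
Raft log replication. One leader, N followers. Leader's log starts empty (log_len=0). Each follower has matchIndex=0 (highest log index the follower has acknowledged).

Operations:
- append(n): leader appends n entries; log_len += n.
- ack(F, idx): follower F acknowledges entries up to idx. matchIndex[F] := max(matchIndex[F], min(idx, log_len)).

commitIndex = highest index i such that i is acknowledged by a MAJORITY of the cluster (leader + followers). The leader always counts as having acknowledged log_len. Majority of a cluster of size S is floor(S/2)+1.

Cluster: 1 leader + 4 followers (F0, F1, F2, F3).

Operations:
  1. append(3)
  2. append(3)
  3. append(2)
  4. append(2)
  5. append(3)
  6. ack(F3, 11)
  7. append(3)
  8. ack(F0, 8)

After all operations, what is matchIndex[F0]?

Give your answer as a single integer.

Answer: 8

Derivation:
Op 1: append 3 -> log_len=3
Op 2: append 3 -> log_len=6
Op 3: append 2 -> log_len=8
Op 4: append 2 -> log_len=10
Op 5: append 3 -> log_len=13
Op 6: F3 acks idx 11 -> match: F0=0 F1=0 F2=0 F3=11; commitIndex=0
Op 7: append 3 -> log_len=16
Op 8: F0 acks idx 8 -> match: F0=8 F1=0 F2=0 F3=11; commitIndex=8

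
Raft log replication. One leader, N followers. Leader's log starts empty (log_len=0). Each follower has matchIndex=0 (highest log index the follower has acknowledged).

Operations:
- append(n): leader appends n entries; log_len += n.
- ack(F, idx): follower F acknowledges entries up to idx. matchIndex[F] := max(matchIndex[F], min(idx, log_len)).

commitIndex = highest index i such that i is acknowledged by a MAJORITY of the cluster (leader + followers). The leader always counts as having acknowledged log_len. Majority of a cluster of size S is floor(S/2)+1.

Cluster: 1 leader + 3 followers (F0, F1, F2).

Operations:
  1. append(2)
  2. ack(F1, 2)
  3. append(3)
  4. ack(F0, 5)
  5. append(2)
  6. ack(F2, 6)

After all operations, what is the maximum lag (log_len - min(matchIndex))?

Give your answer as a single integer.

Op 1: append 2 -> log_len=2
Op 2: F1 acks idx 2 -> match: F0=0 F1=2 F2=0; commitIndex=0
Op 3: append 3 -> log_len=5
Op 4: F0 acks idx 5 -> match: F0=5 F1=2 F2=0; commitIndex=2
Op 5: append 2 -> log_len=7
Op 6: F2 acks idx 6 -> match: F0=5 F1=2 F2=6; commitIndex=5

Answer: 5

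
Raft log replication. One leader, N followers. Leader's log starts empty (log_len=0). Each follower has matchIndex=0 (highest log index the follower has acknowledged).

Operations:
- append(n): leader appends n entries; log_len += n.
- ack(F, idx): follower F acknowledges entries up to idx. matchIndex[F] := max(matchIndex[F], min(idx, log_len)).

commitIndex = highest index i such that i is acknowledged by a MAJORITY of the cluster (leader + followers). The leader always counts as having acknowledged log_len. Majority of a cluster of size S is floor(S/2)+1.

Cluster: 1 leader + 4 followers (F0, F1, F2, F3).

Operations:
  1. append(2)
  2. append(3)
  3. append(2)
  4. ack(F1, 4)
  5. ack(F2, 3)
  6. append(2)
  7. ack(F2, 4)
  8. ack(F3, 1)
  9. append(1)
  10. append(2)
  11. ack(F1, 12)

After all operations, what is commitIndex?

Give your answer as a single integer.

Answer: 4

Derivation:
Op 1: append 2 -> log_len=2
Op 2: append 3 -> log_len=5
Op 3: append 2 -> log_len=7
Op 4: F1 acks idx 4 -> match: F0=0 F1=4 F2=0 F3=0; commitIndex=0
Op 5: F2 acks idx 3 -> match: F0=0 F1=4 F2=3 F3=0; commitIndex=3
Op 6: append 2 -> log_len=9
Op 7: F2 acks idx 4 -> match: F0=0 F1=4 F2=4 F3=0; commitIndex=4
Op 8: F3 acks idx 1 -> match: F0=0 F1=4 F2=4 F3=1; commitIndex=4
Op 9: append 1 -> log_len=10
Op 10: append 2 -> log_len=12
Op 11: F1 acks idx 12 -> match: F0=0 F1=12 F2=4 F3=1; commitIndex=4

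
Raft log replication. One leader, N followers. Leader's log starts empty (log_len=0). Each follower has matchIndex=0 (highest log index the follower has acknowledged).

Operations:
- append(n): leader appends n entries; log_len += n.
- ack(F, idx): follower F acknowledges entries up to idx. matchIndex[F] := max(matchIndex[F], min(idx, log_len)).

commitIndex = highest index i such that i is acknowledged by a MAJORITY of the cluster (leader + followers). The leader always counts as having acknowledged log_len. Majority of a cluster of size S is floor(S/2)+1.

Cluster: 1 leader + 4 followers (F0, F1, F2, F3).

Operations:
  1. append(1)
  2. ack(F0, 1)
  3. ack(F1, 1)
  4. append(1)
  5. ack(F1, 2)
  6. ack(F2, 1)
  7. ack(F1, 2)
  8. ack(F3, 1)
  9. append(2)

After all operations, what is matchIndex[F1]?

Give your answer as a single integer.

Answer: 2

Derivation:
Op 1: append 1 -> log_len=1
Op 2: F0 acks idx 1 -> match: F0=1 F1=0 F2=0 F3=0; commitIndex=0
Op 3: F1 acks idx 1 -> match: F0=1 F1=1 F2=0 F3=0; commitIndex=1
Op 4: append 1 -> log_len=2
Op 5: F1 acks idx 2 -> match: F0=1 F1=2 F2=0 F3=0; commitIndex=1
Op 6: F2 acks idx 1 -> match: F0=1 F1=2 F2=1 F3=0; commitIndex=1
Op 7: F1 acks idx 2 -> match: F0=1 F1=2 F2=1 F3=0; commitIndex=1
Op 8: F3 acks idx 1 -> match: F0=1 F1=2 F2=1 F3=1; commitIndex=1
Op 9: append 2 -> log_len=4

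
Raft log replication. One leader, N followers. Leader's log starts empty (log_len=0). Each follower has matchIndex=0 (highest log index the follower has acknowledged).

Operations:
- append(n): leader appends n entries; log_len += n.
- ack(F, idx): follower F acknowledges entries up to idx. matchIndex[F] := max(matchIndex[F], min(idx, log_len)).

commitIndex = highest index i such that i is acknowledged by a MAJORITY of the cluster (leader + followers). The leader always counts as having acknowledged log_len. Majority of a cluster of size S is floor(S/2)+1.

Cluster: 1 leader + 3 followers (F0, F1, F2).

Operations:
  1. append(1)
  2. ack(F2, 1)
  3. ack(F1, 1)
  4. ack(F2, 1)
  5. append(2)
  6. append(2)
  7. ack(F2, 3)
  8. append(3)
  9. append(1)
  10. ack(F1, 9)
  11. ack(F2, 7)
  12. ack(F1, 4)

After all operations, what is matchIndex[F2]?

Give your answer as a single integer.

Op 1: append 1 -> log_len=1
Op 2: F2 acks idx 1 -> match: F0=0 F1=0 F2=1; commitIndex=0
Op 3: F1 acks idx 1 -> match: F0=0 F1=1 F2=1; commitIndex=1
Op 4: F2 acks idx 1 -> match: F0=0 F1=1 F2=1; commitIndex=1
Op 5: append 2 -> log_len=3
Op 6: append 2 -> log_len=5
Op 7: F2 acks idx 3 -> match: F0=0 F1=1 F2=3; commitIndex=1
Op 8: append 3 -> log_len=8
Op 9: append 1 -> log_len=9
Op 10: F1 acks idx 9 -> match: F0=0 F1=9 F2=3; commitIndex=3
Op 11: F2 acks idx 7 -> match: F0=0 F1=9 F2=7; commitIndex=7
Op 12: F1 acks idx 4 -> match: F0=0 F1=9 F2=7; commitIndex=7

Answer: 7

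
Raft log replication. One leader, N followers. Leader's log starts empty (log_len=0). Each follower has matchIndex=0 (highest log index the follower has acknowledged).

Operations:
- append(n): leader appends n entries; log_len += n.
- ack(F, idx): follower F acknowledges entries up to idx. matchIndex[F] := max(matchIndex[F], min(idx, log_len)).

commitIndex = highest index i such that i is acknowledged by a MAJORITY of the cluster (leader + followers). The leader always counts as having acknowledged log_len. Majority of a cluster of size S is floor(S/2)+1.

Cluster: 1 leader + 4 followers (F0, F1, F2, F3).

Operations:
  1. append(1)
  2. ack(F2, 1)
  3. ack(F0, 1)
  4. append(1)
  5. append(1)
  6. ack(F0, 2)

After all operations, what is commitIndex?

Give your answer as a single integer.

Answer: 1

Derivation:
Op 1: append 1 -> log_len=1
Op 2: F2 acks idx 1 -> match: F0=0 F1=0 F2=1 F3=0; commitIndex=0
Op 3: F0 acks idx 1 -> match: F0=1 F1=0 F2=1 F3=0; commitIndex=1
Op 4: append 1 -> log_len=2
Op 5: append 1 -> log_len=3
Op 6: F0 acks idx 2 -> match: F0=2 F1=0 F2=1 F3=0; commitIndex=1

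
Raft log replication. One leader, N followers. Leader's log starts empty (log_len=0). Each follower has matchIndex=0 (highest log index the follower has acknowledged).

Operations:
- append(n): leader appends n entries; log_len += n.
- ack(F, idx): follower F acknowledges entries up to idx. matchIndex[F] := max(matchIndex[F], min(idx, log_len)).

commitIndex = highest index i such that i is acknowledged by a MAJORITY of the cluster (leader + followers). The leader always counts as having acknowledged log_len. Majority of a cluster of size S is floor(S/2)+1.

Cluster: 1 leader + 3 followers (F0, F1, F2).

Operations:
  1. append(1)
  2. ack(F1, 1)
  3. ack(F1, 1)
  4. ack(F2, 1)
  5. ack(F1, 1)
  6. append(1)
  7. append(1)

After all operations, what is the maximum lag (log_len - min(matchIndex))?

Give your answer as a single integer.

Answer: 3

Derivation:
Op 1: append 1 -> log_len=1
Op 2: F1 acks idx 1 -> match: F0=0 F1=1 F2=0; commitIndex=0
Op 3: F1 acks idx 1 -> match: F0=0 F1=1 F2=0; commitIndex=0
Op 4: F2 acks idx 1 -> match: F0=0 F1=1 F2=1; commitIndex=1
Op 5: F1 acks idx 1 -> match: F0=0 F1=1 F2=1; commitIndex=1
Op 6: append 1 -> log_len=2
Op 7: append 1 -> log_len=3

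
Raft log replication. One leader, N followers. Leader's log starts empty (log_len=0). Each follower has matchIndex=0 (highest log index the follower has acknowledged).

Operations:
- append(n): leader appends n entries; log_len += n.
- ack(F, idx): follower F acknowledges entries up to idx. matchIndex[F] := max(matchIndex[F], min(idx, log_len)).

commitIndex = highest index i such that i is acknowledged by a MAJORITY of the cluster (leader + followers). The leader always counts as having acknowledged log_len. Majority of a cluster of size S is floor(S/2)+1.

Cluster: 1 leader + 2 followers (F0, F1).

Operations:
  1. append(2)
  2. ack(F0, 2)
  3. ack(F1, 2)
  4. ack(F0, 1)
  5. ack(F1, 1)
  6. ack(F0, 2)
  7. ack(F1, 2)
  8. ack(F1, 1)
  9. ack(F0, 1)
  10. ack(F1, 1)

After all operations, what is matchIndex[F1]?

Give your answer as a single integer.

Op 1: append 2 -> log_len=2
Op 2: F0 acks idx 2 -> match: F0=2 F1=0; commitIndex=2
Op 3: F1 acks idx 2 -> match: F0=2 F1=2; commitIndex=2
Op 4: F0 acks idx 1 -> match: F0=2 F1=2; commitIndex=2
Op 5: F1 acks idx 1 -> match: F0=2 F1=2; commitIndex=2
Op 6: F0 acks idx 2 -> match: F0=2 F1=2; commitIndex=2
Op 7: F1 acks idx 2 -> match: F0=2 F1=2; commitIndex=2
Op 8: F1 acks idx 1 -> match: F0=2 F1=2; commitIndex=2
Op 9: F0 acks idx 1 -> match: F0=2 F1=2; commitIndex=2
Op 10: F1 acks idx 1 -> match: F0=2 F1=2; commitIndex=2

Answer: 2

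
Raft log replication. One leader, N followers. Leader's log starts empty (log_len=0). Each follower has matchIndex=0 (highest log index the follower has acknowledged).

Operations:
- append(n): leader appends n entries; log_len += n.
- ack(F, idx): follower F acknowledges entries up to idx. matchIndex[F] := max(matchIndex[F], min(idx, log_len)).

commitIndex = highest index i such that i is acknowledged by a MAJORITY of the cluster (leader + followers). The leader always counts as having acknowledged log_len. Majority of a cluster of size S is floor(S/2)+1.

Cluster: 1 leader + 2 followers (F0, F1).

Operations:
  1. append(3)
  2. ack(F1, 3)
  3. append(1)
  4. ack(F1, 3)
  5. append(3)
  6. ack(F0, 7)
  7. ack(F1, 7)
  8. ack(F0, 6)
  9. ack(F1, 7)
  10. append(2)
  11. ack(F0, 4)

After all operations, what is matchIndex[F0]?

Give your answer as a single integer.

Answer: 7

Derivation:
Op 1: append 3 -> log_len=3
Op 2: F1 acks idx 3 -> match: F0=0 F1=3; commitIndex=3
Op 3: append 1 -> log_len=4
Op 4: F1 acks idx 3 -> match: F0=0 F1=3; commitIndex=3
Op 5: append 3 -> log_len=7
Op 6: F0 acks idx 7 -> match: F0=7 F1=3; commitIndex=7
Op 7: F1 acks idx 7 -> match: F0=7 F1=7; commitIndex=7
Op 8: F0 acks idx 6 -> match: F0=7 F1=7; commitIndex=7
Op 9: F1 acks idx 7 -> match: F0=7 F1=7; commitIndex=7
Op 10: append 2 -> log_len=9
Op 11: F0 acks idx 4 -> match: F0=7 F1=7; commitIndex=7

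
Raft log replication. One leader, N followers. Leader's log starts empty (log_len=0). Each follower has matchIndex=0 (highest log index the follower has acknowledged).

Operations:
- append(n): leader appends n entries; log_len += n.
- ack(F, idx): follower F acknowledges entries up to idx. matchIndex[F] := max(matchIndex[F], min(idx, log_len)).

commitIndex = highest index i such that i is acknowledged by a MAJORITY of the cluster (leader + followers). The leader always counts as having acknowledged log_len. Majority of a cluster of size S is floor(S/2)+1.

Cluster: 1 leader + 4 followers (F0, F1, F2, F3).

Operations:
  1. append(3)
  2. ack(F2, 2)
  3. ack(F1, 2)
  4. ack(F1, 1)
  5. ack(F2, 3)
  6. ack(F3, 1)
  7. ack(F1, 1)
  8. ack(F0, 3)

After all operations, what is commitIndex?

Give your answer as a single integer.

Answer: 3

Derivation:
Op 1: append 3 -> log_len=3
Op 2: F2 acks idx 2 -> match: F0=0 F1=0 F2=2 F3=0; commitIndex=0
Op 3: F1 acks idx 2 -> match: F0=0 F1=2 F2=2 F3=0; commitIndex=2
Op 4: F1 acks idx 1 -> match: F0=0 F1=2 F2=2 F3=0; commitIndex=2
Op 5: F2 acks idx 3 -> match: F0=0 F1=2 F2=3 F3=0; commitIndex=2
Op 6: F3 acks idx 1 -> match: F0=0 F1=2 F2=3 F3=1; commitIndex=2
Op 7: F1 acks idx 1 -> match: F0=0 F1=2 F2=3 F3=1; commitIndex=2
Op 8: F0 acks idx 3 -> match: F0=3 F1=2 F2=3 F3=1; commitIndex=3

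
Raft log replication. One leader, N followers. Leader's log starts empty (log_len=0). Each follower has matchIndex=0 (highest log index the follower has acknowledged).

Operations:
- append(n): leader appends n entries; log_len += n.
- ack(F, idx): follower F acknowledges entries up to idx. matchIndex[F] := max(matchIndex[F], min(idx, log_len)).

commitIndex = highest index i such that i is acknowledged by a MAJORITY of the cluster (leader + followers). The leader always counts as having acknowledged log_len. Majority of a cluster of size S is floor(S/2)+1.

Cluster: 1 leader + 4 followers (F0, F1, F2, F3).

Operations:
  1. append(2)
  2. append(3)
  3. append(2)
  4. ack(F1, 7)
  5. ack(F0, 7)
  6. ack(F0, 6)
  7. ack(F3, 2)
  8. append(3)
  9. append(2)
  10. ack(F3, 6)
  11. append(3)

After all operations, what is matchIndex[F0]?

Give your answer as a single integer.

Answer: 7

Derivation:
Op 1: append 2 -> log_len=2
Op 2: append 3 -> log_len=5
Op 3: append 2 -> log_len=7
Op 4: F1 acks idx 7 -> match: F0=0 F1=7 F2=0 F3=0; commitIndex=0
Op 5: F0 acks idx 7 -> match: F0=7 F1=7 F2=0 F3=0; commitIndex=7
Op 6: F0 acks idx 6 -> match: F0=7 F1=7 F2=0 F3=0; commitIndex=7
Op 7: F3 acks idx 2 -> match: F0=7 F1=7 F2=0 F3=2; commitIndex=7
Op 8: append 3 -> log_len=10
Op 9: append 2 -> log_len=12
Op 10: F3 acks idx 6 -> match: F0=7 F1=7 F2=0 F3=6; commitIndex=7
Op 11: append 3 -> log_len=15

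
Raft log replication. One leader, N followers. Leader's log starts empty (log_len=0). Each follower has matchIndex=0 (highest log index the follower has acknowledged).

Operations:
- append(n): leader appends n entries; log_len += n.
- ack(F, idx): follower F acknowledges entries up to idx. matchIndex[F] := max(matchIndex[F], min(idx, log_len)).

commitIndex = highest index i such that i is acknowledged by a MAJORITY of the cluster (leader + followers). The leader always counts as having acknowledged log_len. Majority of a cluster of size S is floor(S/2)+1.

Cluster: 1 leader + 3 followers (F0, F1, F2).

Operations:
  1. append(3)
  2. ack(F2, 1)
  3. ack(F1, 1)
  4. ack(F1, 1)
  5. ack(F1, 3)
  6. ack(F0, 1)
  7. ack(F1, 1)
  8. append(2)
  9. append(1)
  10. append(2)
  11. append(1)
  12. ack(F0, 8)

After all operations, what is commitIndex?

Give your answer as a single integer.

Op 1: append 3 -> log_len=3
Op 2: F2 acks idx 1 -> match: F0=0 F1=0 F2=1; commitIndex=0
Op 3: F1 acks idx 1 -> match: F0=0 F1=1 F2=1; commitIndex=1
Op 4: F1 acks idx 1 -> match: F0=0 F1=1 F2=1; commitIndex=1
Op 5: F1 acks idx 3 -> match: F0=0 F1=3 F2=1; commitIndex=1
Op 6: F0 acks idx 1 -> match: F0=1 F1=3 F2=1; commitIndex=1
Op 7: F1 acks idx 1 -> match: F0=1 F1=3 F2=1; commitIndex=1
Op 8: append 2 -> log_len=5
Op 9: append 1 -> log_len=6
Op 10: append 2 -> log_len=8
Op 11: append 1 -> log_len=9
Op 12: F0 acks idx 8 -> match: F0=8 F1=3 F2=1; commitIndex=3

Answer: 3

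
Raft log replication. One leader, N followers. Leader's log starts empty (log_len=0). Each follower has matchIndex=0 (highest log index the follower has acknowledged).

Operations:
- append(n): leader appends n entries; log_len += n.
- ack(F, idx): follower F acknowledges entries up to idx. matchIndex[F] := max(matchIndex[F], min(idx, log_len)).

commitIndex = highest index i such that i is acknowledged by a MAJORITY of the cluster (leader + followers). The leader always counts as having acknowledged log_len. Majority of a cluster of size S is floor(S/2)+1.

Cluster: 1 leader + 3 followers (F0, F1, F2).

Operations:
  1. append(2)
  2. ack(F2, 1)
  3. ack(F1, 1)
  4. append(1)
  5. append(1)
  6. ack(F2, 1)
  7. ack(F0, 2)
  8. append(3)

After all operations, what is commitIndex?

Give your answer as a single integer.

Op 1: append 2 -> log_len=2
Op 2: F2 acks idx 1 -> match: F0=0 F1=0 F2=1; commitIndex=0
Op 3: F1 acks idx 1 -> match: F0=0 F1=1 F2=1; commitIndex=1
Op 4: append 1 -> log_len=3
Op 5: append 1 -> log_len=4
Op 6: F2 acks idx 1 -> match: F0=0 F1=1 F2=1; commitIndex=1
Op 7: F0 acks idx 2 -> match: F0=2 F1=1 F2=1; commitIndex=1
Op 8: append 3 -> log_len=7

Answer: 1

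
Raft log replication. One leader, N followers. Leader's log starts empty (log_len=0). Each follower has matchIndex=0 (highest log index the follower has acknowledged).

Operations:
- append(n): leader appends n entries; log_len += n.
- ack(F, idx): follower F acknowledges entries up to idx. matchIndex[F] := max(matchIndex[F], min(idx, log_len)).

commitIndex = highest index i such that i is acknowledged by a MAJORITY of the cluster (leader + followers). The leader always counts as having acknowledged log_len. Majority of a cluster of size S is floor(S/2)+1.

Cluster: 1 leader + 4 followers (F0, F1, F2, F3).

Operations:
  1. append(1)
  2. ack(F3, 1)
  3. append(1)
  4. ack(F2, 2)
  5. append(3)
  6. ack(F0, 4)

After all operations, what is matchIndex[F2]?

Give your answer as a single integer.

Answer: 2

Derivation:
Op 1: append 1 -> log_len=1
Op 2: F3 acks idx 1 -> match: F0=0 F1=0 F2=0 F3=1; commitIndex=0
Op 3: append 1 -> log_len=2
Op 4: F2 acks idx 2 -> match: F0=0 F1=0 F2=2 F3=1; commitIndex=1
Op 5: append 3 -> log_len=5
Op 6: F0 acks idx 4 -> match: F0=4 F1=0 F2=2 F3=1; commitIndex=2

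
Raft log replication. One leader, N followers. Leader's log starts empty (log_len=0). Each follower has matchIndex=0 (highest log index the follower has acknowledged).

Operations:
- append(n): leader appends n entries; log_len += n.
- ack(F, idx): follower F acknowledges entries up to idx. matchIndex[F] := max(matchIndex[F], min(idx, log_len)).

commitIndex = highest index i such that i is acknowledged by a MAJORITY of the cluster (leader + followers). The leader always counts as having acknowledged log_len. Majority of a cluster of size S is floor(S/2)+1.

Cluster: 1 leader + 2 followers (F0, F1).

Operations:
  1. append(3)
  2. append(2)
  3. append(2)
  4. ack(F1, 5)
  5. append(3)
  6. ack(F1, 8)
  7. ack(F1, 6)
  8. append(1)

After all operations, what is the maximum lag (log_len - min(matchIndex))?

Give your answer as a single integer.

Answer: 11

Derivation:
Op 1: append 3 -> log_len=3
Op 2: append 2 -> log_len=5
Op 3: append 2 -> log_len=7
Op 4: F1 acks idx 5 -> match: F0=0 F1=5; commitIndex=5
Op 5: append 3 -> log_len=10
Op 6: F1 acks idx 8 -> match: F0=0 F1=8; commitIndex=8
Op 7: F1 acks idx 6 -> match: F0=0 F1=8; commitIndex=8
Op 8: append 1 -> log_len=11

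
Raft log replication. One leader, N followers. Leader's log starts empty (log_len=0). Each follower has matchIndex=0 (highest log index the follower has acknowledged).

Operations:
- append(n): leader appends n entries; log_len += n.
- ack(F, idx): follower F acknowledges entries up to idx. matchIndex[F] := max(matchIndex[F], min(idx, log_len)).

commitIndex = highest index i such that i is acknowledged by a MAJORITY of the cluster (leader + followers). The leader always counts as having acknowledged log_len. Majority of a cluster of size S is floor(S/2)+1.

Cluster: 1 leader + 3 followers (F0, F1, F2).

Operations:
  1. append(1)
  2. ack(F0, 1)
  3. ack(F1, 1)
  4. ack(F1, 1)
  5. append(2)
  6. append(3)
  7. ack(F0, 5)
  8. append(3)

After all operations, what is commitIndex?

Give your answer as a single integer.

Op 1: append 1 -> log_len=1
Op 2: F0 acks idx 1 -> match: F0=1 F1=0 F2=0; commitIndex=0
Op 3: F1 acks idx 1 -> match: F0=1 F1=1 F2=0; commitIndex=1
Op 4: F1 acks idx 1 -> match: F0=1 F1=1 F2=0; commitIndex=1
Op 5: append 2 -> log_len=3
Op 6: append 3 -> log_len=6
Op 7: F0 acks idx 5 -> match: F0=5 F1=1 F2=0; commitIndex=1
Op 8: append 3 -> log_len=9

Answer: 1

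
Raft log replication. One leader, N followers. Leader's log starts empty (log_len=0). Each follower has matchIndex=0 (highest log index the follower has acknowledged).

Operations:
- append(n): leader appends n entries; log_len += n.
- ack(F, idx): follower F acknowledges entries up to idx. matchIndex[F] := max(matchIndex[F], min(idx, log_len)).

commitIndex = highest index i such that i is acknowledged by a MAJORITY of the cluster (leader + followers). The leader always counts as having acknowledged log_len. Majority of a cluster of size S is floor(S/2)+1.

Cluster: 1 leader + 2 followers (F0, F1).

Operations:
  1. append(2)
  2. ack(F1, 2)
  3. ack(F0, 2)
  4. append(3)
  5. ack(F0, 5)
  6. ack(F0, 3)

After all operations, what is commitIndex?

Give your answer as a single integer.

Answer: 5

Derivation:
Op 1: append 2 -> log_len=2
Op 2: F1 acks idx 2 -> match: F0=0 F1=2; commitIndex=2
Op 3: F0 acks idx 2 -> match: F0=2 F1=2; commitIndex=2
Op 4: append 3 -> log_len=5
Op 5: F0 acks idx 5 -> match: F0=5 F1=2; commitIndex=5
Op 6: F0 acks idx 3 -> match: F0=5 F1=2; commitIndex=5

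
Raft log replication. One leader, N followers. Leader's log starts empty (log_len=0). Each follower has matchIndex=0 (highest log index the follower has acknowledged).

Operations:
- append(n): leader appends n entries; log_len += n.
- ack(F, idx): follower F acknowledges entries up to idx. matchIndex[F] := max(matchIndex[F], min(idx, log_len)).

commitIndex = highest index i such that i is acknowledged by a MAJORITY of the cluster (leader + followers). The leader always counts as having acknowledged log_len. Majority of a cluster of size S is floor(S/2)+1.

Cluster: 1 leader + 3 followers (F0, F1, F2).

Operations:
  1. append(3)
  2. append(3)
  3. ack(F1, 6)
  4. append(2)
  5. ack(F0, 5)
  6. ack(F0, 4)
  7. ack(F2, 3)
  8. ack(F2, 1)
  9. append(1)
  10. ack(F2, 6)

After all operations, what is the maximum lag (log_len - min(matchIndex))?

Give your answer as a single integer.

Op 1: append 3 -> log_len=3
Op 2: append 3 -> log_len=6
Op 3: F1 acks idx 6 -> match: F0=0 F1=6 F2=0; commitIndex=0
Op 4: append 2 -> log_len=8
Op 5: F0 acks idx 5 -> match: F0=5 F1=6 F2=0; commitIndex=5
Op 6: F0 acks idx 4 -> match: F0=5 F1=6 F2=0; commitIndex=5
Op 7: F2 acks idx 3 -> match: F0=5 F1=6 F2=3; commitIndex=5
Op 8: F2 acks idx 1 -> match: F0=5 F1=6 F2=3; commitIndex=5
Op 9: append 1 -> log_len=9
Op 10: F2 acks idx 6 -> match: F0=5 F1=6 F2=6; commitIndex=6

Answer: 4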